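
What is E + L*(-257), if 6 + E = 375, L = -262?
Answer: 67703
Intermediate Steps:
E = 369 (E = -6 + 375 = 369)
E + L*(-257) = 369 - 262*(-257) = 369 + 67334 = 67703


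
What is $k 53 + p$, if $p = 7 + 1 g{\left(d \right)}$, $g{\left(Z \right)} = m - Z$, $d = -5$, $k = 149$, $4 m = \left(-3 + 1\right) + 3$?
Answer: $\frac{31637}{4} \approx 7909.3$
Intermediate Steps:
$m = \frac{1}{4}$ ($m = \frac{\left(-3 + 1\right) + 3}{4} = \frac{-2 + 3}{4} = \frac{1}{4} \cdot 1 = \frac{1}{4} \approx 0.25$)
$g{\left(Z \right)} = \frac{1}{4} - Z$
$p = \frac{49}{4}$ ($p = 7 + 1 \left(\frac{1}{4} - -5\right) = 7 + 1 \left(\frac{1}{4} + 5\right) = 7 + 1 \cdot \frac{21}{4} = 7 + \frac{21}{4} = \frac{49}{4} \approx 12.25$)
$k 53 + p = 149 \cdot 53 + \frac{49}{4} = 7897 + \frac{49}{4} = \frac{31637}{4}$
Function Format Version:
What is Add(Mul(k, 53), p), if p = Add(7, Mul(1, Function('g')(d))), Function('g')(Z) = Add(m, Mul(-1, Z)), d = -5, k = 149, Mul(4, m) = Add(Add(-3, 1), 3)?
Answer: Rational(31637, 4) ≈ 7909.3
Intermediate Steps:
m = Rational(1, 4) (m = Mul(Rational(1, 4), Add(Add(-3, 1), 3)) = Mul(Rational(1, 4), Add(-2, 3)) = Mul(Rational(1, 4), 1) = Rational(1, 4) ≈ 0.25000)
Function('g')(Z) = Add(Rational(1, 4), Mul(-1, Z))
p = Rational(49, 4) (p = Add(7, Mul(1, Add(Rational(1, 4), Mul(-1, -5)))) = Add(7, Mul(1, Add(Rational(1, 4), 5))) = Add(7, Mul(1, Rational(21, 4))) = Add(7, Rational(21, 4)) = Rational(49, 4) ≈ 12.250)
Add(Mul(k, 53), p) = Add(Mul(149, 53), Rational(49, 4)) = Add(7897, Rational(49, 4)) = Rational(31637, 4)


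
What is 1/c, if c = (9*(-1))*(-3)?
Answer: 1/27 ≈ 0.037037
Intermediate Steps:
c = 27 (c = -9*(-3) = 27)
1/c = 1/27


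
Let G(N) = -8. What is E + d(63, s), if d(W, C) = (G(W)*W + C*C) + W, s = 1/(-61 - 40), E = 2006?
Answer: 15964566/10201 ≈ 1565.0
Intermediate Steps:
s = -1/101 (s = 1/(-101) = -1/101 ≈ -0.0099010)
d(W, C) = C**2 - 7*W (d(W, C) = (-8*W + C*C) + W = (-8*W + C**2) + W = (C**2 - 8*W) + W = C**2 - 7*W)
E + d(63, s) = 2006 + ((-1/101)**2 - 7*63) = 2006 + (1/10201 - 441) = 2006 - 4498640/10201 = 15964566/10201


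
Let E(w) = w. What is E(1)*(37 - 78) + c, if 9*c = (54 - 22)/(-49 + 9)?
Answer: -1849/45 ≈ -41.089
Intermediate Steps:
c = -4/45 (c = ((54 - 22)/(-49 + 9))/9 = (32/(-40))/9 = (32*(-1/40))/9 = (1/9)*(-4/5) = -4/45 ≈ -0.088889)
E(1)*(37 - 78) + c = 1*(37 - 78) - 4/45 = 1*(-41) - 4/45 = -41 - 4/45 = -1849/45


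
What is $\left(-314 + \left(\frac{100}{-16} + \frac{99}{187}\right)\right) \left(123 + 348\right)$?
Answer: $- \frac{10240011}{68} \approx -1.5059 \cdot 10^{5}$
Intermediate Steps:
$\left(-314 + \left(\frac{100}{-16} + \frac{99}{187}\right)\right) \left(123 + 348\right) = \left(-314 + \left(100 \left(- \frac{1}{16}\right) + 99 \cdot \frac{1}{187}\right)\right) 471 = \left(-314 + \left(- \frac{25}{4} + \frac{9}{17}\right)\right) 471 = \left(-314 - \frac{389}{68}\right) 471 = \left(- \frac{21741}{68}\right) 471 = - \frac{10240011}{68}$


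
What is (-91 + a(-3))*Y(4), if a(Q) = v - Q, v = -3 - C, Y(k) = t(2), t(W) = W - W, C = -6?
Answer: 0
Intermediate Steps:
t(W) = 0
Y(k) = 0
v = 3 (v = -3 - 1*(-6) = -3 + 6 = 3)
a(Q) = 3 - Q
(-91 + a(-3))*Y(4) = (-91 + (3 - 1*(-3)))*0 = (-91 + (3 + 3))*0 = (-91 + 6)*0 = -85*0 = 0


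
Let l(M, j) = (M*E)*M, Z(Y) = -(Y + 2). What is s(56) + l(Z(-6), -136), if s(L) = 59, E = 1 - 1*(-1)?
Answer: 91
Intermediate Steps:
E = 2 (E = 1 + 1 = 2)
Z(Y) = -2 - Y (Z(Y) = -(2 + Y) = -2 - Y)
l(M, j) = 2*M² (l(M, j) = (M*2)*M = (2*M)*M = 2*M²)
s(56) + l(Z(-6), -136) = 59 + 2*(-2 - 1*(-6))² = 59 + 2*(-2 + 6)² = 59 + 2*4² = 59 + 2*16 = 59 + 32 = 91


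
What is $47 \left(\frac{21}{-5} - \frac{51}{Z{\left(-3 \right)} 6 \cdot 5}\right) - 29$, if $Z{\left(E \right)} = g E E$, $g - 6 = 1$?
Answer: $- \frac{143431}{630} \approx -227.67$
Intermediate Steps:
$g = 7$ ($g = 6 + 1 = 7$)
$Z{\left(E \right)} = 7 E^{2}$ ($Z{\left(E \right)} = 7 E E = 7 E^{2}$)
$47 \left(\frac{21}{-5} - \frac{51}{Z{\left(-3 \right)} 6 \cdot 5}\right) - 29 = 47 \left(\frac{21}{-5} - \frac{51}{7 \left(-3\right)^{2} \cdot 6 \cdot 5}\right) - 29 = 47 \left(21 \left(- \frac{1}{5}\right) - \frac{51}{7 \cdot 9 \cdot 6 \cdot 5}\right) - 29 = 47 \left(- \frac{21}{5} - \frac{51}{63 \cdot 6 \cdot 5}\right) - 29 = 47 \left(- \frac{21}{5} - \frac{51}{378 \cdot 5}\right) - 29 = 47 \left(- \frac{21}{5} - \frac{51}{1890}\right) - 29 = 47 \left(- \frac{21}{5} - \frac{17}{630}\right) - 29 = 47 \left(- \frac{2663}{630}\right) - 29 = - \frac{125161}{630} - 29 = - \frac{143431}{630}$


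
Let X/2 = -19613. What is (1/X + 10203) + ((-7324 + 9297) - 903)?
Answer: 442194697/39226 ≈ 11273.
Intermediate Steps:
X = -39226 (X = 2*(-19613) = -39226)
(1/X + 10203) + ((-7324 + 9297) - 903) = (1/(-39226) + 10203) + ((-7324 + 9297) - 903) = (-1/39226 + 10203) + (1973 - 903) = 400222877/39226 + 1070 = 442194697/39226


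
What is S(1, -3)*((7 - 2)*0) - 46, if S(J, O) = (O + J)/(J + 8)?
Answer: -46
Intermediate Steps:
S(J, O) = (J + O)/(8 + J)
S(1, -3)*((7 - 2)*0) - 46 = ((1 - 3)/(8 + 1))*((7 - 2)*0) - 46 = (-2/9)*(5*0) - 46 = ((⅑)*(-2))*0 - 46 = -2/9*0 - 46 = 0 - 46 = -46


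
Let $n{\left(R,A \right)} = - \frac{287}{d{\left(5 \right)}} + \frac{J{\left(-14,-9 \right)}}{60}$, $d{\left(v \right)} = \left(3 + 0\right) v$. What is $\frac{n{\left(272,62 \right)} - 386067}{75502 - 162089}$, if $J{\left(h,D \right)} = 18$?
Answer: $\frac{2316515}{519522} \approx 4.4589$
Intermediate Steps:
$d{\left(v \right)} = 3 v$
$n{\left(R,A \right)} = - \frac{113}{6}$ ($n{\left(R,A \right)} = - \frac{287}{3 \cdot 5} + \frac{18}{60} = - \frac{287}{15} + 18 \cdot \frac{1}{60} = \left(-287\right) \frac{1}{15} + \frac{3}{10} = - \frac{287}{15} + \frac{3}{10} = - \frac{113}{6}$)
$\frac{n{\left(272,62 \right)} - 386067}{75502 - 162089} = \frac{- \frac{113}{6} - 386067}{75502 - 162089} = - \frac{2316515}{6 \left(-86587\right)} = \left(- \frac{2316515}{6}\right) \left(- \frac{1}{86587}\right) = \frac{2316515}{519522}$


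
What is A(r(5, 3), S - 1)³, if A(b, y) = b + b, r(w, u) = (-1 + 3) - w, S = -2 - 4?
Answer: -216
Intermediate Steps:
S = -6
r(w, u) = 2 - w
A(b, y) = 2*b
A(r(5, 3), S - 1)³ = (2*(2 - 1*5))³ = (2*(2 - 5))³ = (2*(-3))³ = (-6)³ = -216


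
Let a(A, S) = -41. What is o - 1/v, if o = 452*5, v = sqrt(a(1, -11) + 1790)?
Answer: 2260 - sqrt(1749)/1749 ≈ 2260.0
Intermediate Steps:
v = sqrt(1749) (v = sqrt(-41 + 1790) = sqrt(1749) ≈ 41.821)
o = 2260
o - 1/v = 2260 - 1/(sqrt(1749)) = 2260 - sqrt(1749)/1749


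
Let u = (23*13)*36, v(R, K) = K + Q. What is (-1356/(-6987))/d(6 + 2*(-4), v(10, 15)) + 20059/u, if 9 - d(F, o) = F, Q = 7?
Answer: 39904373/21212532 ≈ 1.8812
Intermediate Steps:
v(R, K) = 7 + K (v(R, K) = K + 7 = 7 + K)
d(F, o) = 9 - F
u = 10764 (u = 299*36 = 10764)
(-1356/(-6987))/d(6 + 2*(-4), v(10, 15)) + 20059/u = (-1356/(-6987))/(9 - (6 + 2*(-4))) + 20059/10764 = (-1356*(-1/6987))/(9 - (6 - 8)) + 20059*(1/10764) = 452/(2329*(9 - 1*(-2))) + 1543/828 = 452/(2329*(9 + 2)) + 1543/828 = (452/2329)/11 + 1543/828 = (452/2329)*(1/11) + 1543/828 = 452/25619 + 1543/828 = 39904373/21212532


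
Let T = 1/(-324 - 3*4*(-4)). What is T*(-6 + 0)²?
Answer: -3/23 ≈ -0.13043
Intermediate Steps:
T = -1/276 (T = 1/(-324 - 12*(-4)) = 1/(-324 + 48) = 1/(-276) = -1/276 ≈ -0.0036232)
T*(-6 + 0)² = -(-6 + 0)²/276 = -1/276*(-6)² = -1/276*36 = -3/23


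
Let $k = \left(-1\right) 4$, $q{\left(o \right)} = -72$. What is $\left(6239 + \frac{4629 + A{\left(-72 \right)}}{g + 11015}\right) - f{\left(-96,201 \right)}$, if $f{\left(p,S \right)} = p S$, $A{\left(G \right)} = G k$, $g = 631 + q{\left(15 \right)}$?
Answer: $\frac{98515669}{3858} \approx 25535.0$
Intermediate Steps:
$k = -4$
$g = 559$ ($g = 631 - 72 = 559$)
$A{\left(G \right)} = - 4 G$ ($A{\left(G \right)} = G \left(-4\right) = - 4 G$)
$f{\left(p,S \right)} = S p$
$\left(6239 + \frac{4629 + A{\left(-72 \right)}}{g + 11015}\right) - f{\left(-96,201 \right)} = \left(6239 + \frac{4629 - -288}{559 + 11015}\right) - 201 \left(-96\right) = \left(6239 + \frac{4629 + 288}{11574}\right) - -19296 = \left(6239 + 4917 \cdot \frac{1}{11574}\right) + 19296 = \left(6239 + \frac{1639}{3858}\right) + 19296 = \frac{24071701}{3858} + 19296 = \frac{98515669}{3858}$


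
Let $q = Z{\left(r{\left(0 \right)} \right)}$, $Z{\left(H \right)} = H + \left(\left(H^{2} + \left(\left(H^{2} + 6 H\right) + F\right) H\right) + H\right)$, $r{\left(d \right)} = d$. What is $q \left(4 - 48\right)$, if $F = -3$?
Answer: $0$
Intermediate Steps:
$Z{\left(H \right)} = H^{2} + 2 H + H \left(-3 + H^{2} + 6 H\right)$ ($Z{\left(H \right)} = H + \left(\left(H^{2} + \left(\left(H^{2} + 6 H\right) - 3\right) H\right) + H\right) = H + \left(\left(H^{2} + \left(-3 + H^{2} + 6 H\right) H\right) + H\right) = H + \left(\left(H^{2} + H \left(-3 + H^{2} + 6 H\right)\right) + H\right) = H + \left(H + H^{2} + H \left(-3 + H^{2} + 6 H\right)\right) = H^{2} + 2 H + H \left(-3 + H^{2} + 6 H\right)$)
$q = 0$ ($q = 0 \left(-1 + 0^{2} + 7 \cdot 0\right) = 0 \left(-1 + 0 + 0\right) = 0 \left(-1\right) = 0$)
$q \left(4 - 48\right) = 0 \left(4 - 48\right) = 0 \left(-44\right) = 0$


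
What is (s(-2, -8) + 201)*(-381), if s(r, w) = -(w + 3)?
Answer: -78486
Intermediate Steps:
s(r, w) = -3 - w (s(r, w) = -(3 + w) = -3 - w)
(s(-2, -8) + 201)*(-381) = ((-3 - 1*(-8)) + 201)*(-381) = ((-3 + 8) + 201)*(-381) = (5 + 201)*(-381) = 206*(-381) = -78486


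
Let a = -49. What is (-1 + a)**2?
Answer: 2500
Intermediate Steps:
(-1 + a)**2 = (-1 - 49)**2 = (-50)**2 = 2500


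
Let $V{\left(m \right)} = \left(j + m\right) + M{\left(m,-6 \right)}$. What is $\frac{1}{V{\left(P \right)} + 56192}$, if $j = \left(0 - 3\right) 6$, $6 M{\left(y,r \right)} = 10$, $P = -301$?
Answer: $\frac{3}{167624} \approx 1.7897 \cdot 10^{-5}$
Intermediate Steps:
$M{\left(y,r \right)} = \frac{5}{3}$ ($M{\left(y,r \right)} = \frac{1}{6} \cdot 10 = \frac{5}{3}$)
$j = -18$ ($j = \left(-3\right) 6 = -18$)
$V{\left(m \right)} = - \frac{49}{3} + m$ ($V{\left(m \right)} = \left(-18 + m\right) + \frac{5}{3} = - \frac{49}{3} + m$)
$\frac{1}{V{\left(P \right)} + 56192} = \frac{1}{\left(- \frac{49}{3} - 301\right) + 56192} = \frac{1}{- \frac{952}{3} + 56192} = \frac{1}{\frac{167624}{3}} = \frac{3}{167624}$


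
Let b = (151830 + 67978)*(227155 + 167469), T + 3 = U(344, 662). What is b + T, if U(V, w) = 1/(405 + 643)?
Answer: 90905104774073/1048 ≈ 8.6741e+10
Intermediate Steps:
U(V, w) = 1/1048
T = -3143/1048 (T = -3 + 1/1048 = -3143/1048 ≈ -2.9990)
b = 86741512192 (b = 219808*394624 = 86741512192)
b + T = 86741512192 - 3143/1048 = 90905104774073/1048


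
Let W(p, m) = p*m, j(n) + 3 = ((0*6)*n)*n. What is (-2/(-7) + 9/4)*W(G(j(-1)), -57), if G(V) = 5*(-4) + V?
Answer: 93081/28 ≈ 3324.3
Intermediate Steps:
j(n) = -3 (j(n) = -3 + ((0*6)*n)*n = -3 + (0*n)*n = -3 + 0*n = -3 + 0 = -3)
G(V) = -20 + V
W(p, m) = m*p
(-2/(-7) + 9/4)*W(G(j(-1)), -57) = (-2/(-7) + 9/4)*(-57*(-20 - 3)) = (-2*(-1/7) + 9*(1/4))*(-57*(-23)) = (2/7 + 9/4)*1311 = (71/28)*1311 = 93081/28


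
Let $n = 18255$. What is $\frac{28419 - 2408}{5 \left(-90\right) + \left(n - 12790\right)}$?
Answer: $\frac{26011}{5015} \approx 5.1866$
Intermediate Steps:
$\frac{28419 - 2408}{5 \left(-90\right) + \left(n - 12790\right)} = \frac{28419 - 2408}{5 \left(-90\right) + \left(18255 - 12790\right)} = \frac{26011}{-450 + 5465} = \frac{26011}{5015}$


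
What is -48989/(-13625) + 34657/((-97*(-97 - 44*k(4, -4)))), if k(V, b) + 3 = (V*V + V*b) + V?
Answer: 1142224178/186349125 ≈ 6.1295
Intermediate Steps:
k(V, b) = -3 + V + V**2 + V*b (k(V, b) = -3 + ((V*V + V*b) + V) = -3 + ((V**2 + V*b) + V) = -3 + (V + V**2 + V*b) = -3 + V + V**2 + V*b)
-48989/(-13625) + 34657/((-97*(-97 - 44*k(4, -4)))) = -48989/(-13625) + 34657/((-97*(-97 - 44*(-3 + 4 + 4**2 + 4*(-4))))) = -48989*(-1/13625) + 34657/((-97*(-97 - 44*(-3 + 4 + 16 - 16)))) = 48989/13625 + 34657/((-97*(-97 - 44*1))) = 48989/13625 + 34657/((-97*(-97 - 44))) = 48989/13625 + 34657/((-97*(-141))) = 48989/13625 + 34657/13677 = 1142224178/186349125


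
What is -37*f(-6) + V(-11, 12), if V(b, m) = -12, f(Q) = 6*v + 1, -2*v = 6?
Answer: 617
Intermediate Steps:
v = -3 (v = -1/2*6 = -3)
f(Q) = -17 (f(Q) = 6*(-3) + 1 = -18 + 1 = -17)
-37*f(-6) + V(-11, 12) = -37*(-17) - 12 = 629 - 12 = 617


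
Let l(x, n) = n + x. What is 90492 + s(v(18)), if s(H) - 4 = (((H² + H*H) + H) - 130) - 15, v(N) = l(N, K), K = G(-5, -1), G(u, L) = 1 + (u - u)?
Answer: 91092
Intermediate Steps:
G(u, L) = 1 (G(u, L) = 1 + 0 = 1)
K = 1
v(N) = 1 + N
s(H) = -141 + H + 2*H² (s(H) = 4 + ((((H² + H*H) + H) - 130) - 15) = 4 + ((((H² + H²) + H) - 130) - 15) = 4 + (((2*H² + H) - 130) - 15) = 4 + (((H + 2*H²) - 130) - 15) = 4 + ((-130 + H + 2*H²) - 15) = 4 + (-145 + H + 2*H²) = -141 + H + 2*H²)
90492 + s(v(18)) = 90492 + (-141 + (1 + 18) + 2*(1 + 18)²) = 90492 + (-141 + 19 + 2*19²) = 90492 + (-141 + 19 + 2*361) = 90492 + (-141 + 19 + 722) = 90492 + 600 = 91092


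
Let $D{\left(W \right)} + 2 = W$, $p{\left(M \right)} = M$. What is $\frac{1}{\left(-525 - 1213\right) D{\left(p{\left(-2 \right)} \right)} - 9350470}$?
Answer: $- \frac{1}{9343518} \approx -1.0703 \cdot 10^{-7}$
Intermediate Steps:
$D{\left(W \right)} = -2 + W$
$\frac{1}{\left(-525 - 1213\right) D{\left(p{\left(-2 \right)} \right)} - 9350470} = \frac{1}{\left(-525 - 1213\right) \left(-2 - 2\right) - 9350470} = \frac{1}{\left(-1738\right) \left(-4\right) - 9350470} = \frac{1}{6952 - 9350470} = \frac{1}{-9343518} = - \frac{1}{9343518}$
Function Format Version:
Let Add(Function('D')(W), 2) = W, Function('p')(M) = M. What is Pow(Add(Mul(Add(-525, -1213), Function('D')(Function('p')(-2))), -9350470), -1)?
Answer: Rational(-1, 9343518) ≈ -1.0703e-7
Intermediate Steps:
Function('D')(W) = Add(-2, W)
Pow(Add(Mul(Add(-525, -1213), Function('D')(Function('p')(-2))), -9350470), -1) = Pow(Add(Mul(Add(-525, -1213), Add(-2, -2)), -9350470), -1) = Pow(Add(Mul(-1738, -4), -9350470), -1) = Pow(Add(6952, -9350470), -1) = Pow(-9343518, -1) = Rational(-1, 9343518)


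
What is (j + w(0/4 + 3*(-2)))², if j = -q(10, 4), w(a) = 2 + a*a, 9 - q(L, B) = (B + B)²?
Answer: 8649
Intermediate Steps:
q(L, B) = 9 - 4*B² (q(L, B) = 9 - (B + B)² = 9 - (2*B)² = 9 - 4*B²)
w(a) = 2 + a²
j = 55 (j = -(9 - 4*4²) = -(9 - 4*16) = -(9 - 64) = -1*(-55) = 55)
(j + w(0/4 + 3*(-2)))² = (55 + (2 + (0/4 + 3*(-2))²))² = (55 + (2 + (0*(¼) - 6)²))² = (55 + (2 + (0 - 6)²))² = (55 + (2 + (-6)²))² = (55 + (2 + 36))² = (55 + 38)² = 93² = 8649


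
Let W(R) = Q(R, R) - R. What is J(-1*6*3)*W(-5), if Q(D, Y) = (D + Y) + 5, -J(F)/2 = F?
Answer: 0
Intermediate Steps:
J(F) = -2*F
Q(D, Y) = 5 + D + Y
W(R) = 5 + R (W(R) = (5 + R + R) - R = (5 + 2*R) - R = 5 + R)
J(-1*6*3)*W(-5) = (-2*(-1*6)*3)*(5 - 5) = -(-12)*3*0 = -2*(-18)*0 = 36*0 = 0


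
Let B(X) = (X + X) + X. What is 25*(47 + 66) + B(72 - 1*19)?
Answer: 2984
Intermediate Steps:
B(X) = 3*X (B(X) = 2*X + X = 3*X)
25*(47 + 66) + B(72 - 1*19) = 25*(47 + 66) + 3*(72 - 1*19) = 25*113 + 3*(72 - 19) = 2825 + 3*53 = 2825 + 159 = 2984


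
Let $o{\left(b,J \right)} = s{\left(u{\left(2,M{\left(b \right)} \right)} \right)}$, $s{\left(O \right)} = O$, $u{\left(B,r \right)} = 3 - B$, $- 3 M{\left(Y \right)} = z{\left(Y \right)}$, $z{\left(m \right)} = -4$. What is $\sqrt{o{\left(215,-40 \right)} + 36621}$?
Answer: $\sqrt{36622} \approx 191.37$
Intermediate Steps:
$M{\left(Y \right)} = \frac{4}{3}$ ($M{\left(Y \right)} = \left(- \frac{1}{3}\right) \left(-4\right) = \frac{4}{3}$)
$o{\left(b,J \right)} = 1$ ($o{\left(b,J \right)} = 3 - 2 = 1$)
$\sqrt{o{\left(215,-40 \right)} + 36621} = \sqrt{1 + 36621} = \sqrt{36622}$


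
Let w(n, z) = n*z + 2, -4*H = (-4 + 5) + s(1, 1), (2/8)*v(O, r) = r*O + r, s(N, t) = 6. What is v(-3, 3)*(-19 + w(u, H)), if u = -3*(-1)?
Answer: 534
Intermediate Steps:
u = 3
v(O, r) = 4*r + 4*O*r (v(O, r) = 4*(r*O + r) = 4*(O*r + r) = 4*(r + O*r) = 4*r + 4*O*r)
H = -7/4 (H = -((-4 + 5) + 6)/4 = -(1 + 6)/4 = -¼*7 = -7/4 ≈ -1.7500)
w(n, z) = 2 + n*z
v(-3, 3)*(-19 + w(u, H)) = (4*3*(1 - 3))*(-19 + (2 + 3*(-7/4))) = (4*3*(-2))*(-19 + (2 - 21/4)) = -24*(-19 - 13/4) = -24*(-89/4) = 534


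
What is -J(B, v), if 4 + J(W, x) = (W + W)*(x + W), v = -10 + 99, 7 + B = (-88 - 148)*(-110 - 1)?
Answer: -1376389080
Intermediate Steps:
B = 26189 (B = -7 + (-88 - 148)*(-110 - 1) = -7 - 236*(-111) = -7 + 26196 = 26189)
v = 89
J(W, x) = -4 + 2*W*(W + x) (J(W, x) = -4 + (W + W)*(x + W) = -4 + (2*W)*(W + x) = -4 + 2*W*(W + x))
-J(B, v) = -(-4 + 2*26189² + 2*26189*89) = -(-4 + 2*685863721 + 4661642) = -(-4 + 1371727442 + 4661642) = -1*1376389080 = -1376389080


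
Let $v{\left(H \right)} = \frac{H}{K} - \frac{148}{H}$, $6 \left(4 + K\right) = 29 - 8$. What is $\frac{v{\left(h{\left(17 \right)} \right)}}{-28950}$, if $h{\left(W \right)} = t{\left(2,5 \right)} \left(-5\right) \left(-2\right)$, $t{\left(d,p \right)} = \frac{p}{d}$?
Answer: $\frac{233}{120625} \approx 0.0019316$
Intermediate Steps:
$K = - \frac{1}{2}$ ($K = -4 + \frac{29 - 8}{6} = -4 + \frac{1}{6} \cdot 21 = -4 + \frac{7}{2} = - \frac{1}{2} \approx -0.5$)
$h{\left(W \right)} = 25$ ($h{\left(W \right)} = \frac{5}{2} \left(-5\right) \left(-2\right) = \left(- \frac{25}{2}\right) \left(-2\right) = 25$)
$v{\left(H \right)} = - \frac{148}{H} - 2 H$ ($v{\left(H \right)} = \frac{H}{- \frac{1}{2}} - \frac{148}{H} = H \left(-2\right) - \frac{148}{H} = - 2 H - \frac{148}{H} = - \frac{148}{H} - 2 H$)
$\frac{v{\left(h{\left(17 \right)} \right)}}{-28950} = \frac{- \frac{148}{25} - 50}{-28950} = \left(\left(-148\right) \frac{1}{25} - 50\right) \left(- \frac{1}{28950}\right) = \left(- \frac{148}{25} - 50\right) \left(- \frac{1}{28950}\right) = \left(- \frac{1398}{25}\right) \left(- \frac{1}{28950}\right) = \frac{233}{120625}$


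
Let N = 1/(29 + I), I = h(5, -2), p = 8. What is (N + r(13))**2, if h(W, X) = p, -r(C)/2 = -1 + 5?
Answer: 87025/1369 ≈ 63.568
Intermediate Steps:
r(C) = -8 (r(C) = -2*(-1 + 5) = -2*4 = -8)
h(W, X) = 8
I = 8
N = 1/37 (N = 1/(29 + 8) = 1/37 ≈ 0.027027)
(N + r(13))**2 = (1/37 - 8)**2 = (-295/37)**2 = 87025/1369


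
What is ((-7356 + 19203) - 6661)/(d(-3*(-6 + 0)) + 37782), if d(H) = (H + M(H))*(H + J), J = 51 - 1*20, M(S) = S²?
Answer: 2593/27270 ≈ 0.095086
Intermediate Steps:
J = 31 (J = 51 - 20 = 31)
d(H) = (31 + H)*(H + H²) (d(H) = (H + H²)*(H + 31) = (H + H²)*(31 + H) = (31 + H)*(H + H²))
((-7356 + 19203) - 6661)/(d(-3*(-6 + 0)) + 37782) = ((-7356 + 19203) - 6661)/((-3*(-6 + 0))*(31 + (-3*(-6 + 0))² + 32*(-3*(-6 + 0))) + 37782) = (11847 - 6661)/((-3*(-6))*(31 + (-3*(-6))² + 32*(-3*(-6))) + 37782) = 5186/(18*(31 + 18² + 32*18) + 37782) = 5186/(18*(31 + 324 + 576) + 37782) = 5186/(18*931 + 37782) = 5186/(16758 + 37782) = 5186/54540 = 5186*(1/54540) = 2593/27270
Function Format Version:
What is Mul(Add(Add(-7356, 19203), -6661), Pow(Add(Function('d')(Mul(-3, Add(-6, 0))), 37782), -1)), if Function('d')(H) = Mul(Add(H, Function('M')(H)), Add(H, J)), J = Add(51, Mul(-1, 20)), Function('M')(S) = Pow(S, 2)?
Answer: Rational(2593, 27270) ≈ 0.095086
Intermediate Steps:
J = 31 (J = Add(51, -20) = 31)
Function('d')(H) = Mul(Add(31, H), Add(H, Pow(H, 2))) (Function('d')(H) = Mul(Add(H, Pow(H, 2)), Add(H, 31)) = Mul(Add(H, Pow(H, 2)), Add(31, H)) = Mul(Add(31, H), Add(H, Pow(H, 2))))
Mul(Add(Add(-7356, 19203), -6661), Pow(Add(Function('d')(Mul(-3, Add(-6, 0))), 37782), -1)) = Mul(Add(Add(-7356, 19203), -6661), Pow(Add(Mul(Mul(-3, Add(-6, 0)), Add(31, Pow(Mul(-3, Add(-6, 0)), 2), Mul(32, Mul(-3, Add(-6, 0))))), 37782), -1)) = Mul(Add(11847, -6661), Pow(Add(Mul(Mul(-3, -6), Add(31, Pow(Mul(-3, -6), 2), Mul(32, Mul(-3, -6)))), 37782), -1)) = Mul(5186, Pow(Add(Mul(18, Add(31, Pow(18, 2), Mul(32, 18))), 37782), -1)) = Mul(5186, Pow(Add(Mul(18, Add(31, 324, 576)), 37782), -1)) = Mul(5186, Pow(Add(Mul(18, 931), 37782), -1)) = Mul(5186, Pow(Add(16758, 37782), -1)) = Mul(5186, Pow(54540, -1)) = Mul(5186, Rational(1, 54540)) = Rational(2593, 27270)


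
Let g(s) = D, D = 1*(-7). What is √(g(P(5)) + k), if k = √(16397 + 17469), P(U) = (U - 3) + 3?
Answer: √(-7 + √33866) ≈ 13.305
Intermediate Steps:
P(U) = U (P(U) = (-3 + U) + 3 = U)
D = -7
g(s) = -7
k = √33866 ≈ 184.03
√(g(P(5)) + k) = √(-7 + √33866)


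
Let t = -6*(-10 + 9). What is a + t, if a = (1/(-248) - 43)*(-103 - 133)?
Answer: 629607/62 ≈ 10155.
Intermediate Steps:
t = 6 (t = -6*(-1) = 6)
a = 629235/62 (a = (-1/248 - 43)*(-236) = -10665/248*(-236) = 629235/62 ≈ 10149.)
a + t = 629235/62 + 6 = 629607/62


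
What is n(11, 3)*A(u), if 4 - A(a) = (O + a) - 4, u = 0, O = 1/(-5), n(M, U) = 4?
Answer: 164/5 ≈ 32.800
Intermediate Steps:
O = -⅕ ≈ -0.20000
A(a) = 41/5 - a (A(a) = 4 - ((-⅕ + a) - 4) = 4 - (-21/5 + a) = 4 + (21/5 - a) = 41/5 - a)
n(11, 3)*A(u) = 4*(41/5 - 1*0) = 4*(41/5 + 0) = 4*(41/5) = 164/5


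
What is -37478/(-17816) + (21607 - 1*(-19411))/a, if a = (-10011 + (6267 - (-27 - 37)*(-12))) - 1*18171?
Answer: 59668393/202060164 ≈ 0.29530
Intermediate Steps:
a = -22683 (a = (-10011 + (6267 - (-64)*(-12))) - 18171 = (-10011 + (6267 - 1*768)) - 18171 = (-10011 + (6267 - 768)) - 18171 = (-10011 + 5499) - 18171 = -4512 - 18171 = -22683)
-37478/(-17816) + (21607 - 1*(-19411))/a = -37478/(-17816) + (21607 - 1*(-19411))/(-22683) = -37478*(-1/17816) + (21607 + 19411)*(-1/22683) = 18739/8908 + 41018*(-1/22683) = 18739/8908 - 41018/22683 = 59668393/202060164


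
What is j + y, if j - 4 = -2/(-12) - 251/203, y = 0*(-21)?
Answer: 3569/1218 ≈ 2.9302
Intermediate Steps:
y = 0
j = 3569/1218 (j = 4 + (-2/(-12) - 251/203) = 4 + (-2*(-1/12) - 251*1/203) = 4 + (⅙ - 251/203) = 4 - 1303/1218 = 3569/1218 ≈ 2.9302)
j + y = 3569/1218 + 0 = 3569/1218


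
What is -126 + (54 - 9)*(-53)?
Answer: -2511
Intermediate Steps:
-126 + (54 - 9)*(-53) = -126 + 45*(-53) = -126 - 2385 = -2511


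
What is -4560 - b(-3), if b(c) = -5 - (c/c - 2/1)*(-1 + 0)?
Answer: -4554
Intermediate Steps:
b(c) = -6 (b(c) = -5 - (1 - 2*1)*(-1) = -5 - (1 - 2)*(-1) = -5 - (-1)*(-1) = -5 - 1*1 = -5 - 1 = -6)
-4560 - b(-3) = -4560 - 1*(-6) = -4560 + 6 = -4554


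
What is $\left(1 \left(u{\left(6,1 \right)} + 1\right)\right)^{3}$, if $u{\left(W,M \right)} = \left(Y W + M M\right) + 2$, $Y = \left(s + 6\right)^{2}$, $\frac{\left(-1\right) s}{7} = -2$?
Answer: $13893235264$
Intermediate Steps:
$s = 14$ ($s = \left(-7\right) \left(-2\right) = 14$)
$Y = 400$ ($Y = \left(14 + 6\right)^{2} = 20^{2} = 400$)
$u{\left(W,M \right)} = 2 + M^{2} + 400 W$ ($u{\left(W,M \right)} = \left(400 W + M M\right) + 2 = \left(400 W + M^{2}\right) + 2 = \left(M^{2} + 400 W\right) + 2 = 2 + M^{2} + 400 W$)
$\left(1 \left(u{\left(6,1 \right)} + 1\right)\right)^{3} = \left(1 \left(\left(2 + 1^{2} + 400 \cdot 6\right) + 1\right)\right)^{3} = \left(1 \left(\left(2 + 1 + 2400\right) + 1\right)\right)^{3} = \left(1 \left(2403 + 1\right)\right)^{3} = \left(1 \cdot 2404\right)^{3} = 2404^{3} = 13893235264$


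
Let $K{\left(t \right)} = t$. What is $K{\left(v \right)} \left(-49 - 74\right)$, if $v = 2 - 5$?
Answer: $369$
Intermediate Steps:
$v = -3$ ($v = 2 - 5 = -3$)
$K{\left(v \right)} \left(-49 - 74\right) = - 3 \left(-49 - 74\right) = \left(-3\right) \left(-123\right) = 369$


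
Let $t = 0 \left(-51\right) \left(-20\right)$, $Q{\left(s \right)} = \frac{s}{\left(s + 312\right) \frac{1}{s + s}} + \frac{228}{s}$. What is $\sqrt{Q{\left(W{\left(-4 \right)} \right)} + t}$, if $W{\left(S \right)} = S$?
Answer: $\frac{i \sqrt{337337}}{77} \approx 7.543 i$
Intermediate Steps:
$Q{\left(s \right)} = \frac{228}{s} + \frac{2 s^{2}}{312 + s}$ ($Q{\left(s \right)} = \frac{s}{\left(312 + s\right) \frac{1}{2 s}} + \frac{228}{s} = \frac{s}{\frac{1}{2} \frac{1}{s} \left(312 + s\right)} + \frac{228}{s} = s \frac{2 s}{312 + s} + \frac{228}{s} = \frac{2 s^{2}}{312 + s} + \frac{228}{s} = \frac{228}{s} + \frac{2 s^{2}}{312 + s}$)
$t = 0$ ($t = 0 \left(-20\right) = 0$)
$\sqrt{Q{\left(W{\left(-4 \right)} \right)} + t} = \sqrt{\frac{2 \left(35568 + \left(-4\right)^{3} + 114 \left(-4\right)\right)}{\left(-4\right) \left(312 - 4\right)} + 0} = \sqrt{2 \left(- \frac{1}{4}\right) \frac{1}{308} \left(35568 - 64 - 456\right) + 0} = \sqrt{2 \left(- \frac{1}{4}\right) \frac{1}{308} \cdot 35048 + 0} = \sqrt{- \frac{4381}{77} + 0} = \sqrt{- \frac{4381}{77}} = \frac{i \sqrt{337337}}{77}$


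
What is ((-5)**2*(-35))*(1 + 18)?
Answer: -16625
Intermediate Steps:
((-5)**2*(-35))*(1 + 18) = (25*(-35))*19 = -875*19 = -16625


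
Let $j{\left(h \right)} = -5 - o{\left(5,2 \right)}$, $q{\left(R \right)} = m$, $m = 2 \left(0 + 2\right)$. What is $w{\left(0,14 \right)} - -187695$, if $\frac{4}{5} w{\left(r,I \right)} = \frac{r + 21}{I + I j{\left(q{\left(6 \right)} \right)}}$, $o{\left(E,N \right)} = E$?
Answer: $\frac{4504675}{24} \approx 1.8769 \cdot 10^{5}$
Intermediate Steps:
$m = 4$ ($m = 2 \cdot 2 = 4$)
$q{\left(R \right)} = 4$
$j{\left(h \right)} = -10$ ($j{\left(h \right)} = -5 - 5 = -10$)
$w{\left(r,I \right)} = - \frac{5 \left(21 + r\right)}{36 I}$ ($w{\left(r,I \right)} = \frac{5 \frac{r + 21}{I + I \left(-10\right)}}{4} = \frac{5 \frac{21 + r}{I - 10 I}}{4} = \frac{5 \frac{21 + r}{\left(-9\right) I}}{4} = \frac{5 \left(21 + r\right) \left(- \frac{1}{9 I}\right)}{4} = \frac{5 \left(- \frac{21 + r}{9 I}\right)}{4} = - \frac{5 \left(21 + r\right)}{36 I}$)
$w{\left(0,14 \right)} - -187695 = \frac{5 \left(-21 - 0\right)}{36 \cdot 14} - -187695 = \frac{5}{36} \cdot \frac{1}{14} \left(-21 + 0\right) + 187695 = \frac{5}{36} \cdot \frac{1}{14} \left(-21\right) + 187695 = - \frac{5}{24} + 187695 = \frac{4504675}{24}$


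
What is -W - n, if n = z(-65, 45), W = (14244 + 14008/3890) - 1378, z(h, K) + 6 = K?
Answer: -25107229/1945 ≈ -12909.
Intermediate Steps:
z(h, K) = -6 + K
W = 25031374/1945 (W = (14244 + 14008*(1/3890)) - 1378 = (14244 + 7004/1945) - 1378 = 27711584/1945 - 1378 = 25031374/1945 ≈ 12870.)
n = 39 (n = -6 + 45 = 39)
-W - n = -1*25031374/1945 - 1*39 = -25031374/1945 - 39 = -25107229/1945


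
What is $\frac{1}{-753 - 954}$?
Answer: $- \frac{1}{1707} \approx -0.00058582$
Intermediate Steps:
$\frac{1}{-753 - 954} = \frac{1}{-1707} = - \frac{1}{1707}$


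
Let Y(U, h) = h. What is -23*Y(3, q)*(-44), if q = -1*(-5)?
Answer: 5060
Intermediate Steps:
q = 5
-23*Y(3, q)*(-44) = -115*(-44) = -23*(-220) = 5060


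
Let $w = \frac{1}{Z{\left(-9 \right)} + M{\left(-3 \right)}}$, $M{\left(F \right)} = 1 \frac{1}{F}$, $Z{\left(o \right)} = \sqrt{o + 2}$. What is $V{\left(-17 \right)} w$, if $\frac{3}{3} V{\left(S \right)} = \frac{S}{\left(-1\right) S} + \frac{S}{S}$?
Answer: $0$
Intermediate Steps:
$Z{\left(o \right)} = \sqrt{2 + o}$
$V{\left(S \right)} = 0$ ($V{\left(S \right)} = \frac{S}{\left(-1\right) S} + \frac{S}{S} = S \left(- \frac{1}{S}\right) + 1 = -1 + 1 = 0$)
$M{\left(F \right)} = \frac{1}{F}$
$w = \frac{1}{- \frac{1}{3} + i \sqrt{7}}$ ($w = \frac{1}{\sqrt{2 - 9} + \frac{1}{-3}} = \frac{1}{\sqrt{-7} - \frac{1}{3}} = \frac{1}{i \sqrt{7} - \frac{1}{3}} = \frac{1}{- \frac{1}{3} + i \sqrt{7}} \approx -0.046875 - 0.37206 i$)
$V{\left(-17 \right)} w = 0 \left(- \frac{3}{64} - \frac{9 i \sqrt{7}}{64}\right) = 0$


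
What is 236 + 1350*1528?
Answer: 2063036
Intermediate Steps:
236 + 1350*1528 = 236 + 2062800 = 2063036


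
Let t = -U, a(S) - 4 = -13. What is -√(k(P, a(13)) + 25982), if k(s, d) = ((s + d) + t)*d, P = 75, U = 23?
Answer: -√25595 ≈ -159.98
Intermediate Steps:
a(S) = -9 (a(S) = 4 - 13 = -9)
t = -23 (t = -1*23 = -23)
k(s, d) = d*(-23 + d + s) (k(s, d) = ((s + d) - 23)*d = ((d + s) - 23)*d = (-23 + d + s)*d = d*(-23 + d + s))
-√(k(P, a(13)) + 25982) = -√(-9*(-23 - 9 + 75) + 25982) = -√(-9*43 + 25982) = -√(-387 + 25982) = -√25595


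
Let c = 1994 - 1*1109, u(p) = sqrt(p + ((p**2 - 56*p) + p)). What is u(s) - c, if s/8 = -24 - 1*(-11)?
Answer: -885 + 4*sqrt(1027) ≈ -756.81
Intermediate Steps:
s = -104 (s = 8*(-24 - 1*(-11)) = 8*(-24 + 11) = 8*(-13) = -104)
u(p) = sqrt(p**2 - 54*p) (u(p) = sqrt(p + (p**2 - 55*p)) = sqrt(p**2 - 54*p))
c = 885 (c = 1994 - 1109 = 885)
u(s) - c = sqrt(-104*(-54 - 104)) - 1*885 = sqrt(-104*(-158)) - 885 = sqrt(16432) - 885 = 4*sqrt(1027) - 885 = -885 + 4*sqrt(1027)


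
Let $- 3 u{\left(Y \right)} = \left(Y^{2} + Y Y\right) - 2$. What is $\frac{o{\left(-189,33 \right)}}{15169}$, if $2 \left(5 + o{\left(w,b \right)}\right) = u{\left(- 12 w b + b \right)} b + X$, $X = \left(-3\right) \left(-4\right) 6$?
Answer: $- \frac{61672216377}{15169} \approx -4.0657 \cdot 10^{6}$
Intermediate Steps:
$X = 72$ ($X = 12 \cdot 6 = 72$)
$u{\left(Y \right)} = \frac{2}{3} - \frac{2 Y^{2}}{3}$ ($u{\left(Y \right)} = - \frac{\left(Y^{2} + Y Y\right) - 2}{3} = - \frac{\left(Y^{2} + Y^{2}\right) - 2}{3} = - \frac{2 Y^{2} - 2}{3} = - \frac{-2 + 2 Y^{2}}{3} = \frac{2}{3} - \frac{2 Y^{2}}{3}$)
$o{\left(w,b \right)} = 31 + \frac{b \left(\frac{2}{3} - \frac{2 \left(b - 12 b w\right)^{2}}{3}\right)}{2}$ ($o{\left(w,b \right)} = -5 + \frac{\left(\frac{2}{3} - \frac{2 \left(- 12 w b + b\right)^{2}}{3}\right) b + 72}{2} = -5 + \frac{\left(\frac{2}{3} - \frac{2 \left(- 12 b w + b\right)^{2}}{3}\right) b + 72}{2} = -5 + \frac{\left(\frac{2}{3} - \frac{2 \left(b - 12 b w\right)^{2}}{3}\right) b + 72}{2} = -5 + \frac{b \left(\frac{2}{3} - \frac{2 \left(b - 12 b w\right)^{2}}{3}\right) + 72}{2} = -5 + \frac{72 + b \left(\frac{2}{3} - \frac{2 \left(b - 12 b w\right)^{2}}{3}\right)}{2} = -5 + \left(36 + \frac{b \left(\frac{2}{3} - \frac{2 \left(b - 12 b w\right)^{2}}{3}\right)}{2}\right) = 31 + \frac{b \left(\frac{2}{3} - \frac{2 \left(b - 12 b w\right)^{2}}{3}\right)}{2}$)
$\frac{o{\left(-189,33 \right)}}{15169} = \frac{31 - 11 \left(-1 + 33^{2} \left(-1 + 12 \left(-189\right)\right)^{2}\right)}{15169} = \left(31 - 11 \left(-1 + 1089 \left(-1 - 2268\right)^{2}\right)\right) \frac{1}{15169} = \left(31 - 11 \left(-1 + 1089 \left(-2269\right)^{2}\right)\right) \frac{1}{15169} = \left(31 - 11 \left(-1 + 1089 \cdot 5148361\right)\right) \frac{1}{15169} = \left(31 - 11 \left(-1 + 5606565129\right)\right) \frac{1}{15169} = \left(31 - 11 \cdot 5606565128\right) \frac{1}{15169} = \left(31 - 61672216408\right) \frac{1}{15169} = \left(-61672216377\right) \frac{1}{15169} = - \frac{61672216377}{15169}$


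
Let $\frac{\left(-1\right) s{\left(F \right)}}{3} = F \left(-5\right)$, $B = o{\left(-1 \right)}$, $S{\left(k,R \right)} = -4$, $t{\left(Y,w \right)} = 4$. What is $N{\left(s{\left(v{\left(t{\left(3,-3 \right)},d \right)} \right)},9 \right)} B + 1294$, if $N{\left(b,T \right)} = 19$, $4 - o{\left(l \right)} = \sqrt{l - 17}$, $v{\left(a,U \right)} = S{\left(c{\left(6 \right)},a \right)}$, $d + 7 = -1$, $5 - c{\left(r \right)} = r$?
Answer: $1370 - 57 i \sqrt{2} \approx 1370.0 - 80.61 i$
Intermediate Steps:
$c{\left(r \right)} = 5 - r$
$d = -8$ ($d = -7 - 1 = -8$)
$v{\left(a,U \right)} = -4$
$o{\left(l \right)} = 4 - \sqrt{-17 + l}$ ($o{\left(l \right)} = 4 - \sqrt{l - 17} = 4 - \sqrt{-17 + l}$)
$B = 4 - 3 i \sqrt{2}$ ($B = 4 - \sqrt{-17 - 1} = 4 - \sqrt{-18} = 4 - 3 i \sqrt{2} \approx 4.0 - 4.2426 i$)
$s{\left(F \right)} = 15 F$ ($s{\left(F \right)} = - 3 F \left(-5\right) = - 3 \left(- 5 F\right) = 15 F$)
$N{\left(s{\left(v{\left(t{\left(3,-3 \right)},d \right)} \right)},9 \right)} B + 1294 = 19 \left(4 - 3 i \sqrt{2}\right) + 1294 = \left(76 - 57 i \sqrt{2}\right) + 1294 = 1370 - 57 i \sqrt{2}$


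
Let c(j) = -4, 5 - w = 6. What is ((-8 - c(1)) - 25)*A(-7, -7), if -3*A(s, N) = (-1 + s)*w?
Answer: 232/3 ≈ 77.333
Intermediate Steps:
w = -1 (w = 5 - 1*6 = 5 - 6 = -1)
A(s, N) = -⅓ + s/3 (A(s, N) = -(-1 + s)*(-1)/3 = -(1 - s)/3 = -⅓ + s/3)
((-8 - c(1)) - 25)*A(-7, -7) = ((-8 - 1*(-4)) - 25)*(-⅓ + (⅓)*(-7)) = ((-8 + 4) - 25)*(-⅓ - 7/3) = (-4 - 25)*(-8/3) = -29*(-8/3) = 232/3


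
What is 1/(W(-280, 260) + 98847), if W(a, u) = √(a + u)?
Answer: 98847/9770729429 - 2*I*√5/9770729429 ≈ 1.0117e-5 - 4.5771e-10*I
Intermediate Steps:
1/(W(-280, 260) + 98847) = 1/(√(-280 + 260) + 98847) = 1/(√(-20) + 98847) = 1/(2*I*√5 + 98847) = 1/(98847 + 2*I*√5)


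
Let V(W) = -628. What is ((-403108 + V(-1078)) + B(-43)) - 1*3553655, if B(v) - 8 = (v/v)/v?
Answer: -170167470/43 ≈ -3.9574e+6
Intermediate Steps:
B(v) = 8 + 1/v (B(v) = 8 + (v/v)/v = 8 + 1/v)
((-403108 + V(-1078)) + B(-43)) - 1*3553655 = ((-403108 - 628) + (8 + 1/(-43))) - 1*3553655 = (-403736 + (8 - 1/43)) - 3553655 = (-403736 + 343/43) - 3553655 = -17360305/43 - 3553655 = -170167470/43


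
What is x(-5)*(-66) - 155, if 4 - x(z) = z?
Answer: -749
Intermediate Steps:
x(z) = 4 - z
x(-5)*(-66) - 155 = (4 - 1*(-5))*(-66) - 155 = (4 + 5)*(-66) - 155 = 9*(-66) - 155 = -594 - 155 = -749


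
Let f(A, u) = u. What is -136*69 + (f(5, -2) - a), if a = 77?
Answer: -9463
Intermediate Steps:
-136*69 + (f(5, -2) - a) = -136*69 + (-2 - 1*77) = -9384 + (-2 - 77) = -9384 - 79 = -9463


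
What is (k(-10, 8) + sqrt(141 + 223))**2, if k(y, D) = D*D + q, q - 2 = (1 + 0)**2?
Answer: 4853 + 268*sqrt(91) ≈ 7409.6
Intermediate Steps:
q = 3 (q = 2 + (1 + 0)**2 = 2 + 1**2 = 2 + 1 = 3)
k(y, D) = 3 + D**2 (k(y, D) = D*D + 3 = D**2 + 3 = 3 + D**2)
(k(-10, 8) + sqrt(141 + 223))**2 = ((3 + 8**2) + sqrt(141 + 223))**2 = ((3 + 64) + sqrt(364))**2 = (67 + 2*sqrt(91))**2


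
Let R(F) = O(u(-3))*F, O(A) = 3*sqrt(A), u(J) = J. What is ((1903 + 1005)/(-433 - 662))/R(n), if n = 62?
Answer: 1454*I*sqrt(3)/305505 ≈ 0.0082434*I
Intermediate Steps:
R(F) = 3*I*F*sqrt(3) (R(F) = (3*sqrt(-3))*F = (3*(I*sqrt(3)))*F = (3*I*sqrt(3))*F = 3*I*F*sqrt(3))
((1903 + 1005)/(-433 - 662))/R(n) = ((1903 + 1005)/(-433 - 662))/((3*I*62*sqrt(3))) = (2908/(-1095))/((186*I*sqrt(3))) = (2908*(-1/1095))*(-I*sqrt(3)/558) = -(-1454)*I*sqrt(3)/305505 = 1454*I*sqrt(3)/305505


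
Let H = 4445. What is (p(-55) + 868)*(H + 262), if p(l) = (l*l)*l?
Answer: -779041449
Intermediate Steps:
p(l) = l³ (p(l) = l²*l = l³)
(p(-55) + 868)*(H + 262) = ((-55)³ + 868)*(4445 + 262) = (-166375 + 868)*4707 = -165507*4707 = -779041449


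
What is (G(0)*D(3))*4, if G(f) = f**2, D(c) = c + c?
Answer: 0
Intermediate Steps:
D(c) = 2*c
(G(0)*D(3))*4 = (0**2*(2*3))*4 = (0*6)*4 = 0*4 = 0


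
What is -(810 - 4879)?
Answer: 4069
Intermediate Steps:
-(810 - 4879) = -1*(-4069) = 4069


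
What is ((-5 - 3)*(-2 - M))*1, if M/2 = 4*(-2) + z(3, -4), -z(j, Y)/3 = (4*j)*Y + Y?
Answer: 2384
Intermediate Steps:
z(j, Y) = -3*Y - 12*Y*j (z(j, Y) = -3*((4*j)*Y + Y) = -3*(4*Y*j + Y) = -3*(Y + 4*Y*j) = -3*Y - 12*Y*j)
M = 296 (M = 2*(4*(-2) - 3*(-4)*(1 + 4*3)) = 2*(-8 - 3*(-4)*(1 + 12)) = 2*(-8 - 3*(-4)*13) = 2*(-8 + 156) = 2*148 = 296)
((-5 - 3)*(-2 - M))*1 = ((-5 - 3)*(-2 - 1*296))*1 = -8*(-2 - 296)*1 = -8*(-298)*1 = 2384*1 = 2384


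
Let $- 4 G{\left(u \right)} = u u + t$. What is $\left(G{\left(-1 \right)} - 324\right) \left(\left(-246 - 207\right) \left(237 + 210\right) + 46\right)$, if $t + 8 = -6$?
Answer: $\frac{259736935}{4} \approx 6.4934 \cdot 10^{7}$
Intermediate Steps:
$t = -14$ ($t = -8 - 6 = -14$)
$G{\left(u \right)} = \frac{7}{2} - \frac{u^{2}}{4}$ ($G{\left(u \right)} = - \frac{u u - 14}{4} = - \frac{u^{2} - 14}{4} = - \frac{-14 + u^{2}}{4} = \frac{7}{2} - \frac{u^{2}}{4}$)
$\left(G{\left(-1 \right)} - 324\right) \left(\left(-246 - 207\right) \left(237 + 210\right) + 46\right) = \left(\left(\frac{7}{2} - \frac{\left(-1\right)^{2}}{4}\right) - 324\right) \left(\left(-246 - 207\right) \left(237 + 210\right) + 46\right) = \left(\left(\frac{7}{2} - \frac{1}{4}\right) - 324\right) \left(\left(-453\right) 447 + 46\right) = \left(\left(\frac{7}{2} - \frac{1}{4}\right) - 324\right) \left(-202491 + 46\right) = \left(\frac{13}{4} - 324\right) \left(-202445\right) = \left(- \frac{1283}{4}\right) \left(-202445\right) = \frac{259736935}{4}$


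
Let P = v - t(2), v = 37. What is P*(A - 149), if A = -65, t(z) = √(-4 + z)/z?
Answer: -7918 + 107*I*√2 ≈ -7918.0 + 151.32*I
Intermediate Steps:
t(z) = √(-4 + z)/z
P = 37 - I*√2/2 (P = 37 - √(-4 + 2)/2 = 37 - √(-2)/2 = 37 - I*√2/2 ≈ 37.0 - 0.70711*I)
P*(A - 149) = (37 - I*√2/2)*(-65 - 149) = (37 - I*√2/2)*(-214) = -7918 + 107*I*√2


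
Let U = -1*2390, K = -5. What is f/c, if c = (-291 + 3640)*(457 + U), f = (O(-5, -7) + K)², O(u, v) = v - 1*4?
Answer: -256/6473617 ≈ -3.9545e-5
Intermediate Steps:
O(u, v) = -4 + v (O(u, v) = v - 4 = -4 + v)
f = 256 (f = ((-4 - 7) - 5)² = (-11 - 5)² = (-16)² = 256)
U = -2390
c = -6473617 (c = (-291 + 3640)*(457 - 2390) = 3349*(-1933) = -6473617)
f/c = 256/(-6473617) = 256*(-1/6473617) = -256/6473617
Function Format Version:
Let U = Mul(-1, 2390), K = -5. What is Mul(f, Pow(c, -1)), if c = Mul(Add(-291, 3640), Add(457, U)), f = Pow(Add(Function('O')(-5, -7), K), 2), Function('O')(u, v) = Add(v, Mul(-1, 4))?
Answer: Rational(-256, 6473617) ≈ -3.9545e-5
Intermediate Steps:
Function('O')(u, v) = Add(-4, v) (Function('O')(u, v) = Add(v, -4) = Add(-4, v))
f = 256 (f = Pow(Add(Add(-4, -7), -5), 2) = Pow(Add(-11, -5), 2) = Pow(-16, 2) = 256)
U = -2390
c = -6473617 (c = Mul(Add(-291, 3640), Add(457, -2390)) = Mul(3349, -1933) = -6473617)
Mul(f, Pow(c, -1)) = Mul(256, Pow(-6473617, -1)) = Mul(256, Rational(-1, 6473617)) = Rational(-256, 6473617)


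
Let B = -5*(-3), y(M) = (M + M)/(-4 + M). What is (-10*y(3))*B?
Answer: 900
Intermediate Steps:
y(M) = 2*M/(-4 + M) (y(M) = (2*M)/(-4 + M) = 2*M/(-4 + M))
B = 15
(-10*y(3))*B = -20*3/(-4 + 3)*15 = -20*3/(-1)*15 = -20*3*(-1)*15 = -10*(-6)*15 = 60*15 = 900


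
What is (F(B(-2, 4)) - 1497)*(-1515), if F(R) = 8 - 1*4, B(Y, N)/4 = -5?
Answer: 2261895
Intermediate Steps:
B(Y, N) = -20 (B(Y, N) = 4*(-5) = -20)
F(R) = 4 (F(R) = 8 - 4 = 4)
(F(B(-2, 4)) - 1497)*(-1515) = (4 - 1497)*(-1515) = -1493*(-1515) = 2261895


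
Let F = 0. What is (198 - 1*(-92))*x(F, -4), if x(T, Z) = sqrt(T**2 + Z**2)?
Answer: 1160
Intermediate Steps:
(198 - 1*(-92))*x(F, -4) = (198 - 1*(-92))*sqrt(0**2 + (-4)**2) = (198 + 92)*sqrt(0 + 16) = 290*sqrt(16) = 290*4 = 1160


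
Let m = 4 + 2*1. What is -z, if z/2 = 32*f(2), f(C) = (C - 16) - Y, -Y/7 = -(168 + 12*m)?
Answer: 108416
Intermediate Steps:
m = 6 (m = 4 + 2 = 6)
Y = 1680 (Y = -(-84)/(1/(14 + 6)) = -(-84)/(1/20) = -(-84)/1/20 = -(-84)*20 = -7*(-240) = 1680)
f(C) = -1696 + C (f(C) = (C - 16) - 1*1680 = (-16 + C) - 1680 = -1696 + C)
z = -108416 (z = 2*(32*(-1696 + 2)) = 2*(32*(-1694)) = 2*(-54208) = -108416)
-z = -1*(-108416) = 108416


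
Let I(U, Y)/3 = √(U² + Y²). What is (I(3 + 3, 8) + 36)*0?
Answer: 0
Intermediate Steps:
I(U, Y) = 3*√(U² + Y²)
(I(3 + 3, 8) + 36)*0 = (3*√((3 + 3)² + 8²) + 36)*0 = (3*√(6² + 64) + 36)*0 = (3*√(36 + 64) + 36)*0 = (3*√100 + 36)*0 = (3*10 + 36)*0 = (30 + 36)*0 = 66*0 = 0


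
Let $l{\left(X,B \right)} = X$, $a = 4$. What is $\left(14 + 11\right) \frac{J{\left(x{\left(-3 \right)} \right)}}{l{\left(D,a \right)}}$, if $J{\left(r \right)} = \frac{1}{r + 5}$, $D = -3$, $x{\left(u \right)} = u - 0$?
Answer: $- \frac{25}{6} \approx -4.1667$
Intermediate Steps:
$x{\left(u \right)} = u$ ($x{\left(u \right)} = u + 0 = u$)
$J{\left(r \right)} = \frac{1}{5 + r}$
$\left(14 + 11\right) \frac{J{\left(x{\left(-3 \right)} \right)}}{l{\left(D,a \right)}} = \left(14 + 11\right) \frac{1}{\left(5 - 3\right) \left(-3\right)} = 25 \cdot \frac{1}{2} \left(- \frac{1}{3}\right) = 25 \left(- \frac{1}{6}\right) = - \frac{25}{6}$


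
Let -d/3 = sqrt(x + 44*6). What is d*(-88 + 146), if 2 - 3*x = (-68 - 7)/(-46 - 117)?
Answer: -58*sqrt(63250683)/163 ≈ -2829.9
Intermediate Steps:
x = 251/489 (x = 2/3 - (-68 - 7)/(3*(-46 - 117)) = 2/3 - (-25)/(-163) = 2/3 - (-25)*(-1)/163 = 2/3 - 1/3*75/163 = 2/3 - 25/163 = 251/489 ≈ 0.51329)
d = -sqrt(63250683)/163 (d = -3*sqrt(251/489 + 44*6) = -3*sqrt(251/489 + 264) = -sqrt(63250683)/163 ≈ -48.792)
d*(-88 + 146) = (-sqrt(63250683)/163)*(-88 + 146) = -sqrt(63250683)/163*58 = -58*sqrt(63250683)/163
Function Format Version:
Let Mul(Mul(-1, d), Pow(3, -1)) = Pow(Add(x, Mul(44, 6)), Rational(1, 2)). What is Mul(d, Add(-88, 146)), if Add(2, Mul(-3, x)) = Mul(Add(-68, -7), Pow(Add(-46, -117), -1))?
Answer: Mul(Rational(-58, 163), Pow(63250683, Rational(1, 2))) ≈ -2829.9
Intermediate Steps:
x = Rational(251, 489) (x = Add(Rational(2, 3), Mul(Rational(-1, 3), Mul(Add(-68, -7), Pow(Add(-46, -117), -1)))) = Add(Rational(2, 3), Mul(Rational(-1, 3), Mul(-75, Pow(-163, -1)))) = Add(Rational(2, 3), Mul(Rational(-1, 3), Mul(-75, Rational(-1, 163)))) = Add(Rational(2, 3), Mul(Rational(-1, 3), Rational(75, 163))) = Add(Rational(2, 3), Rational(-25, 163)) = Rational(251, 489) ≈ 0.51329)
d = Mul(Rational(-1, 163), Pow(63250683, Rational(1, 2))) (d = Mul(-3, Pow(Add(Rational(251, 489), Mul(44, 6)), Rational(1, 2))) = Mul(-3, Pow(Add(Rational(251, 489), 264), Rational(1, 2))) = Mul(-3, Pow(Rational(129347, 489), Rational(1, 2))) = Mul(-3, Mul(Rational(1, 489), Pow(63250683, Rational(1, 2)))) = Mul(Rational(-1, 163), Pow(63250683, Rational(1, 2))) ≈ -48.792)
Mul(d, Add(-88, 146)) = Mul(Mul(Rational(-1, 163), Pow(63250683, Rational(1, 2))), Add(-88, 146)) = Mul(Mul(Rational(-1, 163), Pow(63250683, Rational(1, 2))), 58) = Mul(Rational(-58, 163), Pow(63250683, Rational(1, 2)))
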